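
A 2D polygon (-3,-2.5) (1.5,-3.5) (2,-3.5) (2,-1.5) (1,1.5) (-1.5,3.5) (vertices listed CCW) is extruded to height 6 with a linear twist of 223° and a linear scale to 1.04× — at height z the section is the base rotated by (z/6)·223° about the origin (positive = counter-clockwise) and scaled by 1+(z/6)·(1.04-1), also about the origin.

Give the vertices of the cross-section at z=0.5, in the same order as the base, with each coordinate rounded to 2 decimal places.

t = z/height = 0.5/6 = 0.0833333
s = 1 + (scale-1)·z/height = 1 + (1.04-1)·0.5/6 = 1.003333
θ = twist·z/height = 223°·0.5/6 = 18.5833° = 0.324340 rad
cos θ = 0.947861, sin θ = 0.318684 (intermediates below are computed at full precision and shown rounded to 5 d.p.)
v1: (-3,-2.5) → rotate → (-2.04687,-3.32570) → ×s → (-2.05370,-3.33679) → (-2.05,-3.34)
v2: (1.5,-3.5) → rotate → (2.53718,-2.83949) → ×s → (2.54564,-2.84895) → (2.55,-2.85)
v3: (2,-3.5) → rotate → (3.01111,-2.68015) → ×s → (3.02115,-2.68908) → (3.02,-2.69)
v4: (2,-1.5) → rotate → (2.37375,-0.78442) → ×s → (2.38166,-0.78704) → (2.38,-0.79)
v5: (1,1.5) → rotate → (0.46984,1.74048) → ×s → (0.47140,1.74628) → (0.47,1.75)
v6: (-1.5,3.5) → rotate → (-2.53718,2.83949) → ×s → (-2.54564,2.84895) → (-2.55,2.85)

Cross-section at z=0.5: (-2.05,-3.34) (2.55,-2.85) (3.02,-2.69) (2.38,-0.79) (0.47,1.75) (-2.55,2.85)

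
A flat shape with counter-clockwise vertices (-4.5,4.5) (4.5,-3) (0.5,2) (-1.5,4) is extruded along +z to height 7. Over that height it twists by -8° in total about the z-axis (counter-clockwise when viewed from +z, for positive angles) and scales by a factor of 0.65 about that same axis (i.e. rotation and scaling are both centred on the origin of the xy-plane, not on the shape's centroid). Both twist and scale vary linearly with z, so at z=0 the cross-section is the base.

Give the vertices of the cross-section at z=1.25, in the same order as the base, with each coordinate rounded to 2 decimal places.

t = z/height = 1.25/7 = 0.178571
s = 1 + (scale-1)·z/height = 1 + (0.65-1)·1.25/7 = 0.937500
θ = twist·z/height = -8°·1.25/7 = -1.4286° = -0.024933 rad
cos θ = 0.999689, sin θ = -0.024931 (intermediates below are computed at full precision and shown rounded to 5 d.p.)
v1: (-4.5,4.5) → rotate → (-4.38641,4.61079) → ×s → (-4.11226,4.32262) → (-4.11,4.32)
v2: (4.5,-3) → rotate → (4.42381,-3.11126) → ×s → (4.14732,-2.91680) → (4.15,-2.92)
v3: (0.5,2) → rotate → (0.54971,1.98691) → ×s → (0.51535,1.86273) → (0.52,1.86)
v4: (-1.5,4) → rotate → (-1.39981,4.03615) → ×s → (-1.31232,3.78389) → (-1.31,3.78)

Cross-section at z=1.25: (-4.11,4.32) (4.15,-2.92) (0.52,1.86) (-1.31,3.78)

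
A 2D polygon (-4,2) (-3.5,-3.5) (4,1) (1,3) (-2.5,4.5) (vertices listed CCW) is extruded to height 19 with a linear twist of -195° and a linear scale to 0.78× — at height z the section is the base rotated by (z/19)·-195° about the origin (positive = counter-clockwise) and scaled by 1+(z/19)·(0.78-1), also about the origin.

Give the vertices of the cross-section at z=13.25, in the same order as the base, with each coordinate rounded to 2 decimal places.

t = z/height = 13.25/19 = 0.697368
s = 1 + (scale-1)·z/height = 1 + (0.78-1)·13.25/19 = 0.846579
θ = twist·z/height = -195°·13.25/19 = -135.9868° = -2.373418 rad
cos θ = -0.719180, sin θ = -0.694824 (intermediates below are computed at full precision and shown rounded to 5 d.p.)
v1: (-4,2) → rotate → (4.26637,1.34093) → ×s → (3.61182,1.13521) → (3.61,1.14)
v2: (-3.5,-3.5) → rotate → (0.08525,4.94901) → ×s → (0.07217,4.18973) → (0.07,4.19)
v3: (4,1) → rotate → (-2.18190,-3.49847) → ×s → (-1.84715,-2.96173) → (-1.85,-2.96)
v4: (1,3) → rotate → (1.36529,-2.85236) → ×s → (1.15583,-2.41475) → (1.16,-2.41)
v5: (-2.5,4.5) → rotate → (4.92466,-1.49925) → ×s → (4.16911,-1.26924) → (4.17,-1.27)

Cross-section at z=13.25: (3.61,1.14) (0.07,4.19) (-1.85,-2.96) (1.16,-2.41) (4.17,-1.27)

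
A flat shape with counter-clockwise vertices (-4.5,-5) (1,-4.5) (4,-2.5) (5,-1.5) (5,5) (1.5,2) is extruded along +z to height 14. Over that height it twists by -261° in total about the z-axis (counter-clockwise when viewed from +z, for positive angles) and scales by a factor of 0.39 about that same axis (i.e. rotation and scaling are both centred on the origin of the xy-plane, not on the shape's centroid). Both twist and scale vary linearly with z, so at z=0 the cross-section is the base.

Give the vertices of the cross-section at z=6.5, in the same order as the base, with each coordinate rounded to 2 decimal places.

t = z/height = 6.5/14 = 0.464286
s = 1 + (scale-1)·z/height = 1 + (0.39-1)·6.5/14 = 0.716786
θ = twist·z/height = -261°·6.5/14 = -121.1786° = -2.114965 rad
cos θ = -0.517707, sin θ = -0.855558 (intermediates below are computed at full precision and shown rounded to 5 d.p.)
v1: (-4.5,-5) → rotate → (-1.94811,6.43855) → ×s → (-1.39638,4.61506) → (-1.40,4.62)
v2: (1,-4.5) → rotate → (-4.36772,1.47412) → ×s → (-3.13072,1.05663) → (-3.13,1.06)
v3: (4,-2.5) → rotate → (-4.20972,-2.12796) → ×s → (-3.01747,-1.52529) → (-3.02,-1.53)
v4: (5,-1.5) → rotate → (-3.87187,-3.50123) → ×s → (-2.77530,-2.50963) → (-2.78,-2.51)
v5: (5,5) → rotate → (1.68925,-6.86633) → ×s → (1.21083,-4.92168) → (1.21,-4.92)
v6: (1.5,2) → rotate → (0.93456,-2.31875) → ×s → (0.66988,-1.66205) → (0.67,-1.66)

Cross-section at z=6.5: (-1.40,4.62) (-3.13,1.06) (-3.02,-1.53) (-2.78,-2.51) (1.21,-4.92) (0.67,-1.66)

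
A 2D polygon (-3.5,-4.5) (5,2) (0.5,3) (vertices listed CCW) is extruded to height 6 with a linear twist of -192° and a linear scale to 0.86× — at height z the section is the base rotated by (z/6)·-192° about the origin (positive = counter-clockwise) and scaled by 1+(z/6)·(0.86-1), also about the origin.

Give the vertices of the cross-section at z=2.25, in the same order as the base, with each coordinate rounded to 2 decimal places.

Cross-section at z=2.25: (-5.08,1.84) (3.27,-3.92) (2.85,0.43)

t = z/height = 2.25/6 = 0.375
s = 1 + (scale-1)·z/height = 1 + (0.86-1)·2.25/6 = 0.947500
θ = twist·z/height = -192°·2.25/6 = -72.0000° = -1.256637 rad
cos θ = 0.309017, sin θ = -0.951057 (intermediates below are computed at full precision and shown rounded to 5 d.p.)
v1: (-3.5,-4.5) → rotate → (-5.36131,1.93812) → ×s → (-5.07984,1.83637) → (-5.08,1.84)
v2: (5,2) → rotate → (3.44720,-4.13725) → ×s → (3.26622,-3.92004) → (3.27,-3.92)
v3: (0.5,3) → rotate → (3.00768,0.45152) → ×s → (2.84977,0.42782) → (2.85,0.43)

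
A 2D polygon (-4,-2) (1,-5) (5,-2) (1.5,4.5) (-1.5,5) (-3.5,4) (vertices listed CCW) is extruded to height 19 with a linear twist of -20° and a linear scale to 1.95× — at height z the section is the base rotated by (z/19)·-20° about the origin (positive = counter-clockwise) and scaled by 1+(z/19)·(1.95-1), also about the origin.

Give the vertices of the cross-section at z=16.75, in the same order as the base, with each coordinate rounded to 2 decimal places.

t = z/height = 16.75/19 = 0.881579
s = 1 + (scale-1)·z/height = 1 + (1.95-1)·16.75/19 = 1.837500
θ = twist·z/height = -20°·16.75/19 = -17.6316° = -0.307729 rad
cos θ = 0.953024, sin θ = -0.302895 (intermediates below are computed at full precision and shown rounded to 5 d.p.)
v1: (-4,-2) → rotate → (-4.41789,-0.69447) → ×s → (-8.11787,-1.27608) → (-8.12,-1.28)
v2: (1,-5) → rotate → (-0.56145,-5.06801) → ×s → (-1.03167,-9.31248) → (-1.03,-9.31)
v3: (5,-2) → rotate → (4.15933,-3.42052) → ×s → (7.64277,-6.28521) → (7.64,-6.29)
v4: (1.5,4.5) → rotate → (2.79256,3.83426) → ×s → (5.13134,7.04546) → (5.13,7.05)
v5: (-1.5,5) → rotate → (0.08494,5.21946) → ×s → (0.15608,9.59076) → (0.16,9.59)
v6: (-3.5,4) → rotate → (-2.12400,4.87223) → ×s → (-3.90286,8.95272) → (-3.90,8.95)

Cross-section at z=16.75: (-8.12,-1.28) (-1.03,-9.31) (7.64,-6.29) (5.13,7.05) (0.16,9.59) (-3.90,8.95)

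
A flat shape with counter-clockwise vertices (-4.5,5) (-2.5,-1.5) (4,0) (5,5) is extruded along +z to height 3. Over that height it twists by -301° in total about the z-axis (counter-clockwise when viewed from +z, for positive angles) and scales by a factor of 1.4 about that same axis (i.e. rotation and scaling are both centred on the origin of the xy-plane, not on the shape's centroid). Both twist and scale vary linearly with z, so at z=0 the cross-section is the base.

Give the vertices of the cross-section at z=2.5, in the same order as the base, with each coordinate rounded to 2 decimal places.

t = z/height = 2.5/3 = 0.833333
s = 1 + (scale-1)·z/height = 1 + (1.4-1)·2.5/3 = 1.333333
θ = twist·z/height = -301°·2.5/3 = -250.8333° = -4.377868 rad
cos θ = -0.328317, sin θ = 0.944568 (intermediates below are computed at full precision and shown rounded to 5 d.p.)
v1: (-4.5,5) → rotate → (-3.24541,-5.89214) → ×s → (-4.32721,-7.85619) → (-4.33,-7.86)
v2: (-2.5,-1.5) → rotate → (2.23764,-1.86894) → ×s → (2.98353,-2.49192) → (2.98,-2.49)
v3: (4,0) → rotate → (-1.31327,3.77827) → ×s → (-1.75102,5.03769) → (-1.75,5.04)
v4: (5,5) → rotate → (-6.36442,3.08125) → ×s → (-8.48590,4.10834) → (-8.49,4.11)

Cross-section at z=2.5: (-4.33,-7.86) (2.98,-2.49) (-1.75,5.04) (-8.49,4.11)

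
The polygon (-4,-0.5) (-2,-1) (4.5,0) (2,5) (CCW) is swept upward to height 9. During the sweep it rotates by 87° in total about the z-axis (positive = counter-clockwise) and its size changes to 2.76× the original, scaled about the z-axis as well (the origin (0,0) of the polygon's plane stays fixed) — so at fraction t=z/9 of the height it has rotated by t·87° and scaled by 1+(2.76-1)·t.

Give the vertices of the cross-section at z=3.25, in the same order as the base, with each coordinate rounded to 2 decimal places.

t = z/height = 3.25/9 = 0.361111
s = 1 + (scale-1)·z/height = 1 + (2.76-1)·3.25/9 = 1.635556
θ = twist·z/height = 87°·3.25/9 = 31.4167° = 0.548324 rad
cos θ = 0.853399, sin θ = 0.521258 (intermediates below are computed at full precision and shown rounded to 5 d.p.)
v1: (-4,-0.5) → rotate → (-3.15297,-2.51173) → ×s → (-5.15685,-4.10808) → (-5.16,-4.11)
v2: (-2,-1) → rotate → (-1.18554,-1.89592) → ×s → (-1.93902,-3.10087) → (-1.94,-3.10)
v3: (4.5,0) → rotate → (3.84030,2.34566) → ×s → (6.28102,3.83646) → (6.28,3.84)
v4: (2,5) → rotate → (-0.89949,5.30951) → ×s → (-1.47117,8.68400) → (-1.47,8.68)

Cross-section at z=3.25: (-5.16,-4.11) (-1.94,-3.10) (6.28,3.84) (-1.47,8.68)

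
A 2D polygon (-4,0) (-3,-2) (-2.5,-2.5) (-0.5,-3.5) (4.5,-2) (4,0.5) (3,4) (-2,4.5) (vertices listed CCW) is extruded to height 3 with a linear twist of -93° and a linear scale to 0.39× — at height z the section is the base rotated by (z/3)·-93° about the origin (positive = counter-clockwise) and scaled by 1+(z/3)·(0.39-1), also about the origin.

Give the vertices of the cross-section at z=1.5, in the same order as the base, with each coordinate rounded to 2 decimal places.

t = z/height = 1.5/3 = 0.5
s = 1 + (scale-1)·z/height = 1 + (0.39-1)·1.5/3 = 0.695000
θ = twist·z/height = -93°·1.5/3 = -46.5000° = -0.811578 rad
cos θ = 0.688355, sin θ = -0.725374 (intermediates below are computed at full precision and shown rounded to 5 d.p.)
v1: (-4,0) → rotate → (-2.75342,2.90150) → ×s → (-1.91363,2.01654) → (-1.91,2.02)
v2: (-3,-2) → rotate → (-3.51581,0.79941) → ×s → (-2.44349,0.55559) → (-2.44,0.56)
v3: (-2.5,-2.5) → rotate → (-3.53432,0.09255) → ×s → (-2.45635,0.06432) → (-2.46,0.06)
v4: (-0.5,-3.5) → rotate → (-2.88299,-2.04655) → ×s → (-2.00368,-1.42235) → (-2.00,-1.42)
v5: (4.5,-2) → rotate → (1.64685,-4.64089) → ×s → (1.14456,-3.22542) → (1.14,-3.23)
v6: (4,0.5) → rotate → (3.11611,-2.55732) → ×s → (2.16569,-1.77734) → (2.17,-1.78)
v7: (3,4) → rotate → (4.96656,0.57730) → ×s → (3.45176,0.40122) → (3.45,0.40)
v8: (-2,4.5) → rotate → (1.88748,4.54834) → ×s → (1.31180,3.16110) → (1.31,3.16)

Cross-section at z=1.5: (-1.91,2.02) (-2.44,0.56) (-2.46,0.06) (-2.00,-1.42) (1.14,-3.23) (2.17,-1.78) (3.45,0.40) (1.31,3.16)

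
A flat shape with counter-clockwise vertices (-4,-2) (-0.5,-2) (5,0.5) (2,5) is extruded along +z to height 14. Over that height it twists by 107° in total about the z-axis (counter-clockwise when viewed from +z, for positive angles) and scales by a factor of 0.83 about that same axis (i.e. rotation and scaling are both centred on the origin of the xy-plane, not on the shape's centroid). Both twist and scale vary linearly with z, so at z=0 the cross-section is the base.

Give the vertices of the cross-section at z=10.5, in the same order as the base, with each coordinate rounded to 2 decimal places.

Cross-section at z=10.5: (1.13,-3.74) (1.65,-0.73) (0.31,4.37) (-4.00,2.46)

t = z/height = 10.5/14 = 0.75
s = 1 + (scale-1)·z/height = 1 + (0.83-1)·10.5/14 = 0.872500
θ = twist·z/height = 107°·10.5/14 = 80.2500° = 1.400627 rad
cos θ = 0.169350, sin θ = 0.985556 (intermediates below are computed at full precision and shown rounded to 5 d.p.)
v1: (-4,-2) → rotate → (1.29371,-4.28092) → ×s → (1.12877,-3.73511) → (1.13,-3.74)
v2: (-0.5,-2) → rotate → (1.88644,-0.83148) → ×s → (1.64592,-0.72546) → (1.65,-0.73)
v3: (5,0.5) → rotate → (0.35397,5.01246) → ×s → (0.30884,4.37337) → (0.31,4.37)
v4: (2,5) → rotate → (-4.58908,2.81786) → ×s → (-4.00397,2.45858) → (-4.00,2.46)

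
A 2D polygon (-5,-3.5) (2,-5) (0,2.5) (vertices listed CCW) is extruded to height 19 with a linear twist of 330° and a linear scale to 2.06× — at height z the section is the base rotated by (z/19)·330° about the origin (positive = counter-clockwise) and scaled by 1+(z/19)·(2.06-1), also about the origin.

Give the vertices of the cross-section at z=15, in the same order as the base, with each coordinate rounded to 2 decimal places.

Cross-section at z=15: (-4.83,10.12) (-9.66,-2.11) (4.53,-0.76)

t = z/height = 15/19 = 0.789474
s = 1 + (scale-1)·z/height = 1 + (2.06-1)·15/19 = 1.836842
θ = twist·z/height = 330°·15/19 = 260.5263° = 4.547042 rad
cos θ = -0.164595, sin θ = -0.986361 (intermediates below are computed at full precision and shown rounded to 5 d.p.)
v1: (-5,-3.5) → rotate → (-2.62929,5.50789) → ×s → (-4.82959,10.11712) → (-4.83,10.12)
v2: (2,-5) → rotate → (-5.26100,-1.14975) → ×s → (-9.66362,-2.11191) → (-9.66,-2.11)
v3: (0,2.5) → rotate → (2.46590,-0.41149) → ×s → (4.52947,-0.75584) → (4.53,-0.76)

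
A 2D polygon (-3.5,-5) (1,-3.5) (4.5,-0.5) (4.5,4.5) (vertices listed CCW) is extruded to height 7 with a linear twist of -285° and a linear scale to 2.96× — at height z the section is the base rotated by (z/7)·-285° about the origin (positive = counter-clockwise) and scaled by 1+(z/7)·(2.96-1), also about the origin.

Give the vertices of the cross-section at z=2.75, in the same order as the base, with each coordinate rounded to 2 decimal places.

t = z/height = 2.75/7 = 0.392857
s = 1 + (scale-1)·z/height = 1 + (2.96-1)·2.75/7 = 1.770000
θ = twist·z/height = -285°·2.75/7 = -111.9643° = -1.954145 rad
cos θ = -0.374029, sin θ = -0.927417 (intermediates below are computed at full precision and shown rounded to 5 d.p.)
v1: (-3.5,-5) → rotate → (-3.32799,5.11610) → ×s → (-5.89053,9.05550) → (-5.89,9.06)
v2: (1,-3.5) → rotate → (-3.61999,0.38168) → ×s → (-6.40738,0.67558) → (-6.41,0.68)
v3: (4.5,-0.5) → rotate → (-2.14684,-3.98636) → ×s → (-3.79990,-7.05586) → (-3.80,-7.06)
v4: (4.5,4.5) → rotate → (2.49025,-5.85651) → ×s → (4.40774,-10.36602) → (4.41,-10.37)

Cross-section at z=2.75: (-5.89,9.06) (-6.41,0.68) (-3.80,-7.06) (4.41,-10.37)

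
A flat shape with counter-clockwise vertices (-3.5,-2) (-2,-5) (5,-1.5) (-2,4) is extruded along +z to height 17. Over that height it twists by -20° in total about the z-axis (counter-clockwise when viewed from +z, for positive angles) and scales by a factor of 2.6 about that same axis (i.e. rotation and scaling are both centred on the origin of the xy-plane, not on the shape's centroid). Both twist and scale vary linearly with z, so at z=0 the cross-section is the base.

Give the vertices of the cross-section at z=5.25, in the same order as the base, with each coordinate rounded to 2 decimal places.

t = z/height = 5.25/17 = 0.308824
s = 1 + (scale-1)·z/height = 1 + (2.6-1)·5.25/17 = 1.494118
θ = twist·z/height = -20°·5.25/17 = -6.1765° = -0.107800 rad
cos θ = 0.994195, sin θ = -0.107591 (intermediates below are computed at full precision and shown rounded to 5 d.p.)
v1: (-3.5,-2) → rotate → (-3.69487,-1.61182) → ×s → (-5.52056,-2.40825) → (-5.52,-2.41)
v2: (-2,-5) → rotate → (-2.52635,-4.75579) → ×s → (-3.77466,-7.10572) → (-3.77,-7.11)
v3: (5,-1.5) → rotate → (4.80959,-2.02925) → ×s → (7.18609,-3.03194) → (7.19,-3.03)
v4: (-2,4) → rotate → (-1.55803,4.19196) → ×s → (-2.32787,6.26329) → (-2.33,6.26)

Cross-section at z=5.25: (-5.52,-2.41) (-3.77,-7.11) (7.19,-3.03) (-2.33,6.26)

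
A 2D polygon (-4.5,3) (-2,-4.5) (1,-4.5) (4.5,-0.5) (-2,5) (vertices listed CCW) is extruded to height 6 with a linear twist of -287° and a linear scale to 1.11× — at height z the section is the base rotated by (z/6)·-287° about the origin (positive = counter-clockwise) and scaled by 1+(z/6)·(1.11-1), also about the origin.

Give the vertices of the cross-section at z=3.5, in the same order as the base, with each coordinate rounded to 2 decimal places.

t = z/height = 3.5/6 = 0.583333
s = 1 + (scale-1)·z/height = 1 + (1.11-1)·3.5/6 = 1.064167
θ = twist·z/height = -287°·3.5/6 = -167.4167° = -2.921972 rad
cos θ = -0.975980, sin θ = -0.217859 (intermediates below are computed at full precision and shown rounded to 5 d.p.)
v1: (-4.5,3) → rotate → (5.04549,-1.94757) → ×s → (5.36924,-2.07254) → (5.37,-2.07)
v2: (-2,-4.5) → rotate → (0.97159,4.82763) → ×s → (1.03394,5.13740) → (1.03,5.14)
v3: (1,-4.5) → rotate → (-1.95635,4.17405) → ×s → (-2.08188,4.44189) → (-2.08,4.44)
v4: (4.5,-0.5) → rotate → (-4.50084,-0.49238) → ×s → (-4.78964,-0.52397) → (-4.79,-0.52)
v5: (-2,5) → rotate → (3.04126,-4.44418) → ×s → (3.23640,-4.72935) → (3.24,-4.73)

Cross-section at z=3.5: (5.37,-2.07) (1.03,5.14) (-2.08,4.44) (-4.79,-0.52) (3.24,-4.73)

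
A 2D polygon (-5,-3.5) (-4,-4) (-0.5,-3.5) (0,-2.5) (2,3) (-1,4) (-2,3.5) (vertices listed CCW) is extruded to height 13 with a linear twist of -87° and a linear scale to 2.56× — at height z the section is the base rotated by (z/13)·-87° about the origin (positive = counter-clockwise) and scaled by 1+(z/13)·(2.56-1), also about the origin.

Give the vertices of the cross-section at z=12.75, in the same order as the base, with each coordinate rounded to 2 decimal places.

t = z/height = 12.75/13 = 0.980769
s = 1 + (scale-1)·z/height = 1 + (2.56-1)·12.75/13 = 2.530000
θ = twist·z/height = -87°·12.75/13 = -85.3269° = -1.489236 rad
cos θ = 0.081470, sin θ = -0.996676 (intermediates below are computed at full precision and shown rounded to 5 d.p.)
v1: (-5,-3.5) → rotate → (-3.89572,4.69823) → ×s → (-9.85616,11.88653) → (-9.86,11.89)
v2: (-4,-4) → rotate → (-4.31258,3.66082) → ×s → (-10.91084,9.26188) → (-10.91,9.26)
v3: (-0.5,-3.5) → rotate → (-3.52910,0.21319) → ×s → (-8.92862,0.53938) → (-8.93,0.54)
v4: (0,-2.5) → rotate → (-2.49169,-0.20368) → ×s → (-6.30397,-0.51530) → (-6.30,-0.52)
v5: (2,3) → rotate → (3.15297,-1.74894) → ×s → (7.97701,-4.42482) → (7.98,-4.42)
v6: (-1,4) → rotate → (3.90523,1.32256) → ×s → (9.88024,3.34607) → (9.88,3.35)
v7: (-2,3.5) → rotate → (3.32542,2.27850) → ×s → (8.41332,5.76460) → (8.41,5.76)

Cross-section at z=12.75: (-9.86,11.89) (-10.91,9.26) (-8.93,0.54) (-6.30,-0.52) (7.98,-4.42) (9.88,3.35) (8.41,5.76)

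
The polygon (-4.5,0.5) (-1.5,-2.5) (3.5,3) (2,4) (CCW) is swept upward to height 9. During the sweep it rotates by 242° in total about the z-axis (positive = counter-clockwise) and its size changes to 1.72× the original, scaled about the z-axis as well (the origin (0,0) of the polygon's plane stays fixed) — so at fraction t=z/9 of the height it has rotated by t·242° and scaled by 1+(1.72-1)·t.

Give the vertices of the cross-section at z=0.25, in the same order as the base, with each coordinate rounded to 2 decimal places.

t = z/height = 0.25/9 = 0.0277778
s = 1 + (scale-1)·z/height = 1 + (1.72-1)·0.25/9 = 1.020000
θ = twist·z/height = 242°·0.25/9 = 6.7222° = 0.117325 rad
cos θ = 0.993125, sin θ = 0.117056 (intermediates below are computed at full precision and shown rounded to 5 d.p.)
v1: (-4.5,0.5) → rotate → (-4.52759,-0.03019) → ×s → (-4.61814,-0.03079) → (-4.62,-0.03)
v2: (-1.5,-2.5) → rotate → (-1.19705,-2.65840) → ×s → (-1.22099,-2.71157) → (-1.22,-2.71)
v3: (3.5,3) → rotate → (3.12477,3.38907) → ×s → (3.18727,3.45685) → (3.19,3.46)
v4: (2,4) → rotate → (1.51803,4.20661) → ×s → (1.54839,4.29075) → (1.55,4.29)

Cross-section at z=0.25: (-4.62,-0.03) (-1.22,-2.71) (3.19,3.46) (1.55,4.29)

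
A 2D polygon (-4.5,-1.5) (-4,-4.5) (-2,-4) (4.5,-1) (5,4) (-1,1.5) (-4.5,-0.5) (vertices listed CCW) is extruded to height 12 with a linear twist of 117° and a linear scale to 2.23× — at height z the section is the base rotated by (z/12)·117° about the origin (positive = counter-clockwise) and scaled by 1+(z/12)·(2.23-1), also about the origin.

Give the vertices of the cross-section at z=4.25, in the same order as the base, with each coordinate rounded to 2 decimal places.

Cross-section at z=4.25: (-3.42,-5.89) (-0.03,-8.64) (1.65,-6.21) (5.79,3.20) (1.58,9.06) (-2.50,0.66) (-4.37,-4.81)

t = z/height = 4.25/12 = 0.354167
s = 1 + (scale-1)·z/height = 1 + (2.23-1)·4.25/12 = 1.435625
θ = twist·z/height = 117°·4.25/12 = 41.4375° = 0.723221 rad
cos θ = 0.749678, sin θ = 0.661803 (intermediates below are computed at full precision and shown rounded to 5 d.p.)
v1: (-4.5,-1.5) → rotate → (-2.38085,-4.10263) → ×s → (-3.41800,-5.88984) → (-3.42,-5.89)
v2: (-4,-4.5) → rotate → (-0.02060,-6.02076) → ×s → (-0.02957,-8.64356) → (-0.03,-8.64)
v3: (-2,-4) → rotate → (1.14785,-4.32232) → ×s → (1.64789,-6.20523) → (1.65,-6.21)
v4: (4.5,-1) → rotate → (4.03535,2.22843) → ×s → (5.79326,3.19920) → (5.79,3.20)
v5: (5,4) → rotate → (1.10118,6.30773) → ×s → (1.58088,9.05553) → (1.58,9.06)
v6: (-1,1.5) → rotate → (-1.74238,0.46271) → ×s → (-2.50141,0.66428) → (-2.50,0.66)
v7: (-4.5,-0.5) → rotate → (-3.04265,-3.35295) → ×s → (-4.36810,-4.81358) → (-4.37,-4.81)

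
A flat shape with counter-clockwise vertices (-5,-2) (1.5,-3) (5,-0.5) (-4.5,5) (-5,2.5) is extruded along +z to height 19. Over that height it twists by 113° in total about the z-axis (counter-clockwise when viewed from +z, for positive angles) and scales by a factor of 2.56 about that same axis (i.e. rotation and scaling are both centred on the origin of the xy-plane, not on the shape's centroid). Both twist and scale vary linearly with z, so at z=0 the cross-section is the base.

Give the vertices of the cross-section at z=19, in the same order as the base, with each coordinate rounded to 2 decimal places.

Cross-section at z=19: (9.71,-9.78) (5.57,6.54) (-3.82,12.28) (-7.28,-15.61) (-0.89,-14.28)

t = z/height = 19/19 = 1
s = 1 + (scale-1)·z/height = 1 + (2.56-1)·19/19 = 2.560000
θ = twist·z/height = 113°·19/19 = 113.0000° = 1.972222 rad
cos θ = -0.390731, sin θ = 0.920505 (intermediates below are computed at full precision and shown rounded to 5 d.p.)
v1: (-5,-2) → rotate → (3.79467,-3.82106) → ×s → (9.71434,-9.78192) → (9.71,-9.78)
v2: (1.5,-3) → rotate → (2.17542,2.55295) → ×s → (5.56907,6.53555) → (5.57,6.54)
v3: (5,-0.5) → rotate → (-1.49340,4.79789) → ×s → (-3.82311,12.28260) → (-3.82,12.28)
v4: (-4.5,5) → rotate → (-2.84423,-6.09593) → ×s → (-7.28124,-15.60557) → (-7.28,-15.61)
v5: (-5,2.5) → rotate → (-0.34761,-5.57935) → ×s → (-0.88987,-14.28314) → (-0.89,-14.28)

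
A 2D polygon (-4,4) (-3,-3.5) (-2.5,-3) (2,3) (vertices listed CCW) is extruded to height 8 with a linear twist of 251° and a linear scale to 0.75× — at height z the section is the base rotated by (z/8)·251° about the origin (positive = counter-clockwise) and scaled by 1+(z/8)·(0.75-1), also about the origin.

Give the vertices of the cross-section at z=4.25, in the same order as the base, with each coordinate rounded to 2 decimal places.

t = z/height = 4.25/8 = 0.53125
s = 1 + (scale-1)·z/height = 1 + (0.75-1)·4.25/8 = 0.867188
θ = twist·z/height = 251°·4.25/8 = 133.3438° = 2.327287 rad
cos θ = -0.686374, sin θ = 0.727249 (intermediates below are computed at full precision and shown rounded to 5 d.p.)
v1: (-4,4) → rotate → (-0.16350,-5.65449) → ×s → (-0.14179,-4.90350) → (-0.14,-4.90)
v2: (-3,-3.5) → rotate → (4.60449,0.22056) → ×s → (3.99296,0.19127) → (3.99,0.19)
v3: (-2.5,-3) → rotate → (3.89768,0.24100) → ×s → (3.38002,0.20899) → (3.38,0.21)
v4: (2,3) → rotate → (-3.55449,-0.60462) → ×s → (-3.08241,-0.52432) → (-3.08,-0.52)

Cross-section at z=4.25: (-0.14,-4.90) (3.99,0.19) (3.38,0.21) (-3.08,-0.52)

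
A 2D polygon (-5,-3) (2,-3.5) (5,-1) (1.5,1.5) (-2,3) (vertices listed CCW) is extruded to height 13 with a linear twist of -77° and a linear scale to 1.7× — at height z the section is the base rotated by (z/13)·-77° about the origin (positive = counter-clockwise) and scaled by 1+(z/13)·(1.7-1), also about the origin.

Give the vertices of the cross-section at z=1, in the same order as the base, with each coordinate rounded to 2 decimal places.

t = z/height = 1/13 = 0.0769231
s = 1 + (scale-1)·z/height = 1 + (1.7-1)·1/13 = 1.053846
θ = twist·z/height = -77°·1/13 = -5.9231° = -0.103377 rad
cos θ = 0.994661, sin θ = -0.103193 (intermediates below are computed at full precision and shown rounded to 5 d.p.)
v1: (-5,-3) → rotate → (-5.28289,-2.46802) → ×s → (-5.56735,-2.60091) → (-5.57,-2.60)
v2: (2,-3.5) → rotate → (1.62815,-3.68770) → ×s → (1.71582,-3.88627) → (1.72,-3.89)
v3: (5,-1) → rotate → (4.87011,-1.51063) → ×s → (5.13235,-1.59197) → (5.13,-1.59)
v4: (1.5,1.5) → rotate → (1.64678,1.33720) → ×s → (1.73545,1.40921) → (1.74,1.41)
v5: (-2,3) → rotate → (-1.67974,3.19037) → ×s → (-1.77019,3.36216) → (-1.77,3.36)

Cross-section at z=1: (-5.57,-2.60) (1.72,-3.89) (5.13,-1.59) (1.74,1.41) (-1.77,3.36)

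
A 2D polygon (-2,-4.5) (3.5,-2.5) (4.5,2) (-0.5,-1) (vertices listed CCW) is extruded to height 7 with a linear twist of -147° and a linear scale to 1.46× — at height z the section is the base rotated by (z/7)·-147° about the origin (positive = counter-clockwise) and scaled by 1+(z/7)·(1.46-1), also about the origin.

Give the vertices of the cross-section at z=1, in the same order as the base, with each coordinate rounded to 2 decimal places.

Cross-section at z=1: (-3.71,-3.71) (2.53,-3.82) (5.24,0.27) (-0.88,-0.80)

t = z/height = 1/7 = 0.142857
s = 1 + (scale-1)·z/height = 1 + (1.46-1)·1/7 = 1.065714
θ = twist·z/height = -147°·1/7 = -21.0000° = -0.366519 rad
cos θ = 0.933580, sin θ = -0.358368 (intermediates below are computed at full precision and shown rounded to 5 d.p.)
v1: (-2,-4.5) → rotate → (-3.47982,-3.48438) → ×s → (-3.70849,-3.71335) → (-3.71,-3.71)
v2: (3.5,-2.5) → rotate → (2.37161,-3.58824) → ×s → (2.52746,-3.82404) → (2.53,-3.82)
v3: (4.5,2) → rotate → (4.91785,0.25451) → ×s → (5.24102,0.27123) → (5.24,0.27)
v4: (-0.5,-1) → rotate → (-0.82516,-0.75440) → ×s → (-0.87938,-0.80397) → (-0.88,-0.80)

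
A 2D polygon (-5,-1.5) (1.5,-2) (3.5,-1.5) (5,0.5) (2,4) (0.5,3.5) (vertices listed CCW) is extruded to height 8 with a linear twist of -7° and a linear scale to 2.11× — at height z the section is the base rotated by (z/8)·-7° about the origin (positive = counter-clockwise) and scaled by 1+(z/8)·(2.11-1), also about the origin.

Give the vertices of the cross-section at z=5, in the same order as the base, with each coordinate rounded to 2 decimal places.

Cross-section at z=5: (-8.64,-1.89) (2.27,-3.57) (5.72,-2.99) (8.51,0.20) (3.89,6.50) (1.30,5.85)

t = z/height = 5/8 = 0.625
s = 1 + (scale-1)·z/height = 1 + (2.11-1)·5/8 = 1.693750
θ = twist·z/height = -7°·5/8 = -4.3750° = -0.076358 rad
cos θ = 0.997086, sin θ = -0.076284 (intermediates below are computed at full precision and shown rounded to 5 d.p.)
v1: (-5,-1.5) → rotate → (-5.09986,-1.11421) → ×s → (-8.63788,-1.88719) → (-8.64,-1.89)
v2: (1.5,-2) → rotate → (1.34306,-2.10860) → ×s → (2.27481,-3.57144) → (2.27,-3.57)
v3: (3.5,-1.5) → rotate → (3.37538,-1.76262) → ×s → (5.71704,-2.98544) → (5.72,-2.99)
v4: (5,0.5) → rotate → (5.02357,0.11712) → ×s → (8.50868,0.19838) → (8.51,0.20)
v5: (2,4) → rotate → (2.29931,3.83578) → ×s → (3.89445,6.49685) → (3.89,6.50)
v6: (0.5,3.5) → rotate → (0.76554,3.45166) → ×s → (1.29663,5.84625) → (1.30,5.85)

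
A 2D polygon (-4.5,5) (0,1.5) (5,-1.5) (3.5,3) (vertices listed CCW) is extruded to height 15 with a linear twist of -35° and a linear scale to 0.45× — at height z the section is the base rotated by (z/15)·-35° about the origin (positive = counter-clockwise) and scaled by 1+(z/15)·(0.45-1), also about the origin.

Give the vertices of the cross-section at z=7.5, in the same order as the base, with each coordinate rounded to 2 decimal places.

t = z/height = 7.5/15 = 0.5
s = 1 + (scale-1)·z/height = 1 + (0.45-1)·7.5/15 = 0.725000
θ = twist·z/height = -35°·7.5/15 = -17.5000° = -0.305433 rad
cos θ = 0.953717, sin θ = -0.300706 (intermediates below are computed at full precision and shown rounded to 5 d.p.)
v1: (-4.5,5) → rotate → (-2.78820,6.12176) → ×s → (-2.02144,4.43828) → (-2.02,4.44)
v2: (0,1.5) → rotate → (0.45106,1.43058) → ×s → (0.32702,1.03717) → (0.33,1.04)
v3: (5,-1.5) → rotate → (4.31753,-2.93410) → ×s → (3.13021,-2.12723) → (3.13,-2.13)
v4: (3.5,3) → rotate → (4.24013,1.80868) → ×s → (3.07409,1.31129) → (3.07,1.31)

Cross-section at z=7.5: (-2.02,4.44) (0.33,1.04) (3.13,-2.13) (3.07,1.31)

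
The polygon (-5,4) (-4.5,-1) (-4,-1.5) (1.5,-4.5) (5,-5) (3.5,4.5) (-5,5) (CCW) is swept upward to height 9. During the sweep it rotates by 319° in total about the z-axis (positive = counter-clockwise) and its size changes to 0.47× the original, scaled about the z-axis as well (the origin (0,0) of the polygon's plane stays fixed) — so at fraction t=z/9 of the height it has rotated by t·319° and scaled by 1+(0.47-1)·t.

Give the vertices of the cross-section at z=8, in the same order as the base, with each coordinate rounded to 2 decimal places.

t = z/height = 8/9 = 0.888889
s = 1 + (scale-1)·z/height = 1 + (0.47-1)·8/9 = 0.528889
θ = twist·z/height = 319°·8/9 = 283.5556° = 4.948978 rad
cos θ = 0.234388, sin θ = -0.972143 (intermediates below are computed at full precision and shown rounded to 5 d.p.)
v1: (-5,4) → rotate → (2.71663,5.79827) → ×s → (1.43680,3.06664) → (1.44,3.07)
v2: (-4.5,-1) → rotate → (-2.02689,4.14026) → ×s → (-1.07200,2.18974) → (-1.07,2.19)
v3: (-4,-1.5) → rotate → (-2.39577,3.53699) → ×s → (-1.26709,1.87067) → (-1.27,1.87)
v4: (1.5,-4.5) → rotate → (-4.02306,-2.51296) → ×s → (-2.12775,-1.32908) → (-2.13,-1.33)
v5: (5,-5) → rotate → (-3.68878,-6.03266) → ×s → (-1.95095,-3.19060) → (-1.95,-3.19)
v6: (3.5,4.5) → rotate → (5.19500,-2.34775) → ×s → (2.74758,-1.24170) → (2.75,-1.24)
v7: (-5,5) → rotate → (3.68878,6.03266) → ×s → (1.95095,3.19060) → (1.95,3.19)

Cross-section at z=8: (1.44,3.07) (-1.07,2.19) (-1.27,1.87) (-2.13,-1.33) (-1.95,-3.19) (2.75,-1.24) (1.95,3.19)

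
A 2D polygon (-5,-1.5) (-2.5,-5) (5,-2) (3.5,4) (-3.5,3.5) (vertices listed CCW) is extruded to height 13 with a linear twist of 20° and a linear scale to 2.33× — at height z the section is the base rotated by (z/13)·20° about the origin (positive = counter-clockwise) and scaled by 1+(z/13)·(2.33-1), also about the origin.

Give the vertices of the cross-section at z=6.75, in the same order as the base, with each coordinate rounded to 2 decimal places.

Cross-section at z=6.75: (-7.86,-4.02) (-2.63,-9.08) (8.92,-1.80) (4.60,7.72) (-6.89,4.75)

t = z/height = 6.75/13 = 0.519231
s = 1 + (scale-1)·z/height = 1 + (2.33-1)·6.75/13 = 1.690577
θ = twist·z/height = 20°·6.75/13 = 10.3846° = 0.181246 rad
cos θ = 0.983620, sin θ = 0.180255 (intermediates below are computed at full precision and shown rounded to 5 d.p.)
v1: (-5,-1.5) → rotate → (-4.64772,-2.37671) → ×s → (-7.85732,-4.01800) → (-7.86,-4.02)
v2: (-2.5,-5) → rotate → (-1.55777,-5.36874) → ×s → (-2.63354,-9.07626) → (-2.63,-9.08)
v3: (5,-2) → rotate → (5.27861,-1.06596) → ×s → (8.92390,-1.80210) → (8.92,-1.80)
v4: (3.5,4) → rotate → (2.72165,4.56537) → ×s → (4.60116,7.71811) → (4.60,7.72)
v5: (-3.5,3.5) → rotate → (-4.07356,2.81178) → ×s → (-6.88667,4.75353) → (-6.89,4.75)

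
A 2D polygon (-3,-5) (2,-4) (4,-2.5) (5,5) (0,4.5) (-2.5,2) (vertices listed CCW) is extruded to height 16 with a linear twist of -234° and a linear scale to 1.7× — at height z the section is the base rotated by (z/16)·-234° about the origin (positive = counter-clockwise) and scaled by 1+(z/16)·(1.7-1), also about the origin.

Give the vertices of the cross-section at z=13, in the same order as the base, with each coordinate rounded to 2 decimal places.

Cross-section at z=13: (6.01,6.89) (-1.99,6.73) (-5.49,4.96) (-9.10,-6.34) (-1.24,-6.95) (3.31,-3.78)

t = z/height = 13/16 = 0.8125
s = 1 + (scale-1)·z/height = 1 + (1.7-1)·13/16 = 1.568750
θ = twist·z/height = -234°·13/16 = -190.1250° = -3.318307 rad
cos θ = -0.984427, sin θ = 0.175796 (intermediates below are computed at full precision and shown rounded to 5 d.p.)
v1: (-3,-5) → rotate → (3.83226,4.39474) → ×s → (6.01186,6.89425) → (6.01,6.89)
v2: (2,-4) → rotate → (-1.26567,4.28930) → ×s → (-1.98552,6.72884) → (-1.99,6.73)
v3: (4,-2.5) → rotate → (-3.49822,3.16425) → ×s → (-5.48783,4.96392) → (-5.49,4.96)
v4: (5,5) → rotate → (-5.80111,-4.04315) → ×s → (-9.10050,-6.34269) → (-9.10,-6.34)
v5: (0,4.5) → rotate → (-0.79108,-4.42992) → ×s → (-1.24101,-6.94944) → (-1.24,-6.95)
v6: (-2.5,2) → rotate → (2.10947,-2.40834) → ×s → (3.30924,-3.77809) → (3.31,-3.78)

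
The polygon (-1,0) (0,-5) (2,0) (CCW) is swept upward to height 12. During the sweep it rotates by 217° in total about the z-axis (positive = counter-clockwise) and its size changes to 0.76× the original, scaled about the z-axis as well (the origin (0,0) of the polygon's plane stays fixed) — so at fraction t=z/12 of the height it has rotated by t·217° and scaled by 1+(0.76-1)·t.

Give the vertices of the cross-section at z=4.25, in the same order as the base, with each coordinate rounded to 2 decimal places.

Cross-section at z=4.25: (-0.21,-0.89) (4.46,-1.04) (0.42,1.78)

t = z/height = 4.25/12 = 0.354167
s = 1 + (scale-1)·z/height = 1 + (0.76-1)·4.25/12 = 0.915000
θ = twist·z/height = 217°·4.25/12 = 76.8542° = 1.341358 rad
cos θ = 0.227430, sin θ = 0.973794 (intermediates below are computed at full precision and shown rounded to 5 d.p.)
v1: (-1,0) → rotate → (-0.22743,-0.97379) → ×s → (-0.20810,-0.89102) → (-0.21,-0.89)
v2: (0,-5) → rotate → (4.86897,-1.13715) → ×s → (4.45511,-1.04049) → (4.46,-1.04)
v3: (2,0) → rotate → (0.45486,1.94759) → ×s → (0.41620,1.78204) → (0.42,1.78)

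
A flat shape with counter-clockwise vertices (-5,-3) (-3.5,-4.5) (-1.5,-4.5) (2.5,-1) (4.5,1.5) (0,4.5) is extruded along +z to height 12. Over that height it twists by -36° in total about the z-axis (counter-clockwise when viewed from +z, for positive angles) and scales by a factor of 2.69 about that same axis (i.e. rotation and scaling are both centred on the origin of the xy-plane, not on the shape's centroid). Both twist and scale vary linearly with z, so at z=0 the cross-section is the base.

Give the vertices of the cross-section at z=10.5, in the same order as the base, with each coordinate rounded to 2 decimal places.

Cross-section at z=10.5: (-14.45,0.14) (-13.23,-4.98) (-9.00,-7.57) (3.99,-5.35) (11.45,-2.66) (5.83,9.51)

t = z/height = 10.5/12 = 0.875
s = 1 + (scale-1)·z/height = 1 + (2.69-1)·10.5/12 = 2.478750
θ = twist·z/height = -36°·10.5/12 = -31.5000° = -0.549779 rad
cos θ = 0.852640, sin θ = -0.522499 (intermediates below are computed at full precision and shown rounded to 5 d.p.)
v1: (-5,-3) → rotate → (-5.83070,0.05457) → ×s → (-14.45284,0.13527) → (-14.45,0.14)
v2: (-3.5,-4.5) → rotate → (-5.33548,-2.00814) → ×s → (-13.22533,-4.97767) → (-13.23,-4.98)
v3: (-1.5,-4.5) → rotate → (-3.63020,-3.05313) → ×s → (-8.99837,-7.56795) → (-9.00,-7.57)
v4: (2.5,-1) → rotate → (1.60910,-2.15889) → ×s → (3.98856,-5.35134) → (3.99,-5.35)
v5: (4.5,1.5) → rotate → (4.62063,-1.07228) → ×s → (11.45338,-2.65792) → (11.45,-2.66)
v6: (0,4.5) → rotate → (2.35124,3.83688) → ×s → (5.82814,9.51067) → (5.83,9.51)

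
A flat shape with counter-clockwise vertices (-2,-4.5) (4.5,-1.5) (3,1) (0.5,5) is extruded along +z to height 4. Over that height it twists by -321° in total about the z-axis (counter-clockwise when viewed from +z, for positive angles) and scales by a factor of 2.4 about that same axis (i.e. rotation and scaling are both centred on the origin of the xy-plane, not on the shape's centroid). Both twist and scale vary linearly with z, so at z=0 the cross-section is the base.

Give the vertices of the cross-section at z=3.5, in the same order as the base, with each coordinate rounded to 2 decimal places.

Cross-section at z=3.5: (8.99,-6.26) (5.17,9.20) (-0.93,6.97) (-10.72,3.19)

t = z/height = 3.5/4 = 0.875
s = 1 + (scale-1)·z/height = 1 + (2.4-1)·3.5/4 = 2.225000
θ = twist·z/height = -321°·3.5/4 = -280.8750° = -4.902194 rad
cos θ = 0.188667, sin θ = 0.982041 (intermediates below are computed at full precision and shown rounded to 5 d.p.)
v1: (-2,-4.5) → rotate → (4.04185,-2.81308) → ×s → (8.99312,-6.25911) → (8.99,-6.26)
v2: (4.5,-1.5) → rotate → (2.32206,4.13618) → ×s → (5.16659,9.20301) → (5.17,9.20)
v3: (3,1) → rotate → (-0.41604,3.13479) → ×s → (-0.92569,6.97491) → (-0.93,6.97)
v4: (0.5,5) → rotate → (-4.81587,1.43436) → ×s → (-10.71532,3.19144) → (-10.72,3.19)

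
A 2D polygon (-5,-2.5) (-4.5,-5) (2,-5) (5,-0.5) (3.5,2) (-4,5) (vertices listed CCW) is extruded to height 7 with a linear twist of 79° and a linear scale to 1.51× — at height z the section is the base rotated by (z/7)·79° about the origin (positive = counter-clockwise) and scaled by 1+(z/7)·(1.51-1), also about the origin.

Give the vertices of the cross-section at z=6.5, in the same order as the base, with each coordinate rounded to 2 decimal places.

Cross-section at z=6.5: (1.42,-8.11) (5.16,-8.46) (7.90,0.71) (2.82,6.85) (-1.35,5.79) (-8.75,-3.54)

t = z/height = 6.5/7 = 0.928571
s = 1 + (scale-1)·z/height = 1 + (1.51-1)·6.5/7 = 1.473571
θ = twist·z/height = 79°·6.5/7 = 73.3571° = 1.280324 rad
cos θ = 0.286405, sin θ = 0.958109 (intermediates below are computed at full precision and shown rounded to 5 d.p.)
v1: (-5,-2.5) → rotate → (0.96325,-5.50656) → ×s → (1.41941,-8.11430) → (1.42,-8.11)
v2: (-4.5,-5) → rotate → (3.50172,-5.74351) → ×s → (5.16003,-8.46348) → (5.16,-8.46)
v3: (2,-5) → rotate → (5.36335,0.48419) → ×s → (7.90328,0.71349) → (7.90,0.71)
v4: (5,-0.5) → rotate → (1.91108,4.64734) → ×s → (2.81611,6.84819) → (2.82,6.85)
v5: (3.5,2) → rotate → (-0.91380,3.92619) → ×s → (-1.34655,5.78552) → (-1.35,5.79)
v6: (-4,5) → rotate → (-5.93616,-2.40041) → ×s → (-8.74736,-3.53717) → (-8.75,-3.54)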